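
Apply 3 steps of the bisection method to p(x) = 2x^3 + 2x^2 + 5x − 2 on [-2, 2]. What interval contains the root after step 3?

[0, 0.5]

p(0) = -2 < 0, so the root lies in [0, 2]
p(1) = 7 > 0, so the root lies in [0, 1]
p(0.5) = 1.25 > 0, so the root lies in [0, 0.5]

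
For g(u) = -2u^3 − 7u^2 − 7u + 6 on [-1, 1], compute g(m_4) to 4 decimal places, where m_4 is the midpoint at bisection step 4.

g(0) = 6 > 0, so the root lies in [0, 1]
g(0.5) = 0.5 > 0, so the root lies in [0.5, 1]
g(0.75) = -4.03125 < 0, so the root lies in [0.5, 0.75]
g(0.625) = -1.5977 < 0, so the root lies in [0.5, 0.625]

-1.5977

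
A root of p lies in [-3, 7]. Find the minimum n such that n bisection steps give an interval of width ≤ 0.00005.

Width after n steps is 10/2^n. Need 2^n ≥ 10/0.00005 = 200000.
2^17 = 131072 < 200000 ≤ 2^18 = 262144, so n = 18.

18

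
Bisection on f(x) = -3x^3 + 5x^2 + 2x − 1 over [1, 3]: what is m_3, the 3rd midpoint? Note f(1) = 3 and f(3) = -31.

x = 2 gives f = -1, negative; keep [1, 2]
x = 1.5 gives f = 3.125, positive; keep [1.5, 2]
x = 1.75 gives f = 1.734375, positive; keep [1.75, 2]

1.75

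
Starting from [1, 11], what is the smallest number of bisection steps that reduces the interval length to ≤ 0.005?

Width after n steps is 10/2^n. Need 2^n ≥ 10/0.005 = 2000.
2^10 = 1024 < 2000 ≤ 2^11 = 2048, so n = 11.

11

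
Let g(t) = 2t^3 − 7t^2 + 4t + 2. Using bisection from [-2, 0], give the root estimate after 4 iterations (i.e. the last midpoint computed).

midpoint -1: g = -11 < 0 → [-1, 0]
midpoint -0.5: g = -2 < 0 → [-0.5, 0]
midpoint -0.25: g = 0.53125 > 0 → [-0.5, -0.25]
midpoint -0.375: g = -0.5898 < 0 → [-0.375, -0.25]

-0.375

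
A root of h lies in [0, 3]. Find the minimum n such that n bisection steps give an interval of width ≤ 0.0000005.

Width after n steps is 3/2^n. Need 2^n ≥ 3/0.0000005 = 6000000.
2^22 = 4194304 < 6000000 ≤ 2^23 = 8388608, so n = 23.

23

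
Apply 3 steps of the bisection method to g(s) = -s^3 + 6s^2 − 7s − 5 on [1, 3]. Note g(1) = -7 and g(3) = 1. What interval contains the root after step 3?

[2.5, 2.75]

midpoint 2: g = -3 < 0 → [2, 3]
midpoint 2.5: g = -0.625 < 0 → [2.5, 3]
midpoint 2.75: g = 0.328125 > 0 → [2.5, 2.75]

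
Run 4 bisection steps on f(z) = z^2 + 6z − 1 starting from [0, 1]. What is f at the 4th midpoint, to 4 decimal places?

midpoint 0.5: f = 2.25 > 0 → [0, 0.5]
midpoint 0.25: f = 0.5625 > 0 → [0, 0.25]
midpoint 0.125: f = -0.234375 < 0 → [0.125, 0.25]
midpoint 0.1875: f = 0.1602 > 0 → [0.125, 0.1875]

0.1602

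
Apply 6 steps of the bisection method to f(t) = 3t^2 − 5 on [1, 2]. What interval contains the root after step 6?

[1.28125, 1.296875]

m = 1.5, f(m) = 1.75 (+); new bracket [1, 1.5]
m = 1.25, f(m) = -0.3125 (−); new bracket [1.25, 1.5]
m = 1.375, f(m) = 0.671875 (+); new bracket [1.25, 1.375]
m = 1.3125, f(m) = 0.168 (+); new bracket [1.25, 1.3125]
m = 1.28125, f(m) = -0.0752 (−); new bracket [1.28125, 1.3125]
m = 1.296875, f(m) = 0.0457 (+); new bracket [1.28125, 1.296875]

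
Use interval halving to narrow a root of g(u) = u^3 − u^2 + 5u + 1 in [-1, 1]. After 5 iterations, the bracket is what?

g(0) = 1 > 0, so the root lies in [-1, 0]
g(-0.5) = -1.875 < 0, so the root lies in [-0.5, 0]
g(-0.25) = -0.328125 < 0, so the root lies in [-0.25, 0]
g(-0.125) = 0.3574 > 0, so the root lies in [-0.25, -0.125]
g(-0.1875) = 0.0208 > 0, so the root lies in [-0.25, -0.1875]

[-0.25, -0.1875]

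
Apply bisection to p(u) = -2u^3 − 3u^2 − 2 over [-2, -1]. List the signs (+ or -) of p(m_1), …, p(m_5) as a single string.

--++-

p(-1.5) = -2 < 0, so the root lies in [-2, -1.5]
p(-1.75) = -0.46875 < 0, so the root lies in [-2, -1.75]
p(-1.875) = 0.636719 > 0, so the root lies in [-1.875, -1.75]
p(-1.8125) = 0.0532 > 0, so the root lies in [-1.8125, -1.75]
p(-1.78125) = -0.2153 < 0, so the root lies in [-1.8125, -1.78125]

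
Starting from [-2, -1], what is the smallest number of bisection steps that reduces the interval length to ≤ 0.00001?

17

Width after n steps is 1/2^n. Need 2^n ≥ 1/0.00001 = 100000.
2^16 = 65536 < 100000 ≤ 2^17 = 131072, so n = 17.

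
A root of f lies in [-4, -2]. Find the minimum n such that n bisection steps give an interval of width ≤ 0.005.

9

Width after n steps is 2/2^n. Need 2^n ≥ 2/0.005 = 400.
2^8 = 256 < 400 ≤ 2^9 = 512, so n = 9.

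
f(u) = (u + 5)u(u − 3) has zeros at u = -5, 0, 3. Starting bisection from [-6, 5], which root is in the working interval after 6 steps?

midpoint -0.5: f = 7.875 > 0 → [-6, -0.5]
midpoint -3.25: f = 35.546875 > 0 → [-6, -3.25]
midpoint -4.625: f = 13.224609 > 0 → [-6, -4.625]
midpoint -5.3125: f = -13.8 < 0 → [-5.3125, -4.625]
midpoint -4.96875: f = 1.2373 > 0 → [-5.3125, -4.96875]
midpoint -5.140625: f = -5.8849 < 0 → [-5.140625, -4.96875]

-5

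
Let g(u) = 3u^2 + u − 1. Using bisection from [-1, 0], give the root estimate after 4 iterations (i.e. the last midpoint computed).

-0.8125

m = -0.5, g(m) = -0.75 (−); new bracket [-1, -0.5]
m = -0.75, g(m) = -0.0625 (−); new bracket [-1, -0.75]
m = -0.875, g(m) = 0.421875 (+); new bracket [-0.875, -0.75]
m = -0.8125, g(m) = 0.168 (+); new bracket [-0.8125, -0.75]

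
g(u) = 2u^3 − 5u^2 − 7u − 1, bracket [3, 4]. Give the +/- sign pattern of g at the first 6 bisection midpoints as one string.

m = 3.5, g(m) = -1 (−); new bracket [3.5, 4]
m = 3.75, g(m) = 7.90625 (+); new bracket [3.5, 3.75]
m = 3.625, g(m) = 3.191406 (+); new bracket [3.5, 3.625]
m = 3.5625, g(m) = 1.0317 (+); new bracket [3.5, 3.5625]
m = 3.53125, g(m) = 0.0001 (+); new bracket [3.5, 3.53125]
m = 3.515625, g(m) = -0.5039 (−); new bracket [3.515625, 3.53125]

-++++-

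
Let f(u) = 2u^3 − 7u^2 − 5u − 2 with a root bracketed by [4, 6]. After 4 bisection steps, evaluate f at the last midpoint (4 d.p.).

-1.3555

u = 5 gives f = 48, positive; keep [4, 5]
u = 4.5 gives f = 16, positive; keep [4, 4.5]
u = 4.25 gives f = 3.84375, positive; keep [4, 4.25]
u = 4.125 gives f = -1.3555, negative; keep [4.125, 4.25]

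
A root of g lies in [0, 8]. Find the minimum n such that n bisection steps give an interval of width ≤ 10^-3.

Width after n steps is 8/2^n. Need 2^n ≥ 8/10^-3 = 8000.
2^12 = 4096 < 8000 ≤ 2^13 = 8192, so n = 13.

13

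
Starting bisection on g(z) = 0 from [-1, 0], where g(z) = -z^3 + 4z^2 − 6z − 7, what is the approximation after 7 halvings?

z = -0.5 gives g = -2.875, negative; keep [-1, -0.5]
z = -0.75 gives g = 0.171875, positive; keep [-0.75, -0.5]
z = -0.625 gives g = -1.443359, negative; keep [-0.75, -0.625]
z = -0.6875 gives g = -0.6594, negative; keep [-0.75, -0.6875]
z = -0.71875 gives g = -0.2498, negative; keep [-0.75, -0.71875]
z = -0.734375 gives g = -0.0405, negative; keep [-0.75, -0.734375]
z = -0.7421875 gives g = 0.0653, positive; keep [-0.7421875, -0.734375]

-0.7421875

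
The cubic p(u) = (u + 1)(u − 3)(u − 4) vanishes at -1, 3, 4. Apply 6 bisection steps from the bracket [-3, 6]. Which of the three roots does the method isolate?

midpoint 1.5: p = 9.375 > 0 → [-3, 1.5]
midpoint -0.75: p = 4.453125 > 0 → [-3, -0.75]
midpoint -1.875: p = -25.060547 < 0 → [-1.875, -0.75]
midpoint -1.3125: p = -7.1594 < 0 → [-1.3125, -0.75]
midpoint -1.03125: p = -0.6338 < 0 → [-1.03125, -0.75]
midpoint -0.890625: p = 2.0811 > 0 → [-1.03125, -0.890625]

-1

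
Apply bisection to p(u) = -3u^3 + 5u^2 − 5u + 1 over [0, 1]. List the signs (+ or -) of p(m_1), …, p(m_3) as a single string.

m = 0.5, p(m) = -0.625 (−); new bracket [0, 0.5]
m = 0.25, p(m) = 0.015625 (+); new bracket [0.25, 0.5]
m = 0.375, p(m) = -0.330078 (−); new bracket [0.25, 0.375]

-+-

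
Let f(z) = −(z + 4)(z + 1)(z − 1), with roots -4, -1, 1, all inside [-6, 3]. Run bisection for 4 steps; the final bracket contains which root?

midpoint -1.5: f = -3.125 < 0 → [-6, -1.5]
midpoint -3.75: f = -3.265625 < 0 → [-6, -3.75]
midpoint -4.875: f = 19.919922 > 0 → [-4.875, -3.75]
midpoint -4.3125: f = 5.4993 > 0 → [-4.3125, -3.75]

-4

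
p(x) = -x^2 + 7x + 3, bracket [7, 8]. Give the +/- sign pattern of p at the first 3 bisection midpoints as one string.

midpoint 7.5: p = -0.75 < 0 → [7, 7.5]
midpoint 7.25: p = 1.1875 > 0 → [7.25, 7.5]
midpoint 7.375: p = 0.234375 > 0 → [7.375, 7.5]

-++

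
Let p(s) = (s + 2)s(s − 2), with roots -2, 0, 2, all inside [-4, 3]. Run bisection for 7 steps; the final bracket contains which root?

-2

m = -0.5, p(m) = 1.875 (+); new bracket [-4, -0.5]
m = -2.25, p(m) = -2.390625 (−); new bracket [-2.25, -0.5]
m = -1.375, p(m) = 2.900391 (+); new bracket [-2.25, -1.375]
m = -1.8125, p(m) = 1.2957 (+); new bracket [-2.25, -1.8125]
m = -2.03125, p(m) = -0.2559 (−); new bracket [-2.03125, -1.8125]
m = -1.921875, p(m) = 0.5889 (+); new bracket [-2.03125, -1.921875]
m = -1.9765625, p(m) = 0.1842 (+); new bracket [-2.03125, -1.9765625]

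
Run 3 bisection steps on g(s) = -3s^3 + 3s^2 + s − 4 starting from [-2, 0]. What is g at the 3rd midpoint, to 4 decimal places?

s = -1 gives g = 1, positive; keep [-1, 0]
s = -0.5 gives g = -3.375, negative; keep [-1, -0.5]
s = -0.75 gives g = -1.796875, negative; keep [-1, -0.75]

-1.7969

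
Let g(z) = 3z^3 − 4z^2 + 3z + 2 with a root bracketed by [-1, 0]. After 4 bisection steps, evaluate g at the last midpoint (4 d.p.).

g(-0.5) = -0.875 < 0, so the root lies in [-0.5, 0]
g(-0.25) = 0.953125 > 0, so the root lies in [-0.5, -0.25]
g(-0.375) = 0.154297 > 0, so the root lies in [-0.5, -0.375]
g(-0.4375) = -0.3293 < 0, so the root lies in [-0.4375, -0.375]

-0.3293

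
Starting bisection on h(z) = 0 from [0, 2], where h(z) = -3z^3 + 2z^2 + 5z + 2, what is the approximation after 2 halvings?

h(1) = 6 > 0, so the root lies in [1, 2]
h(1.5) = 3.875 > 0, so the root lies in [1.5, 2]

1.5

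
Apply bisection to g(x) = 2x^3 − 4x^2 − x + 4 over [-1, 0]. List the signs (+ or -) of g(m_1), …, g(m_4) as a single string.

g(-0.5) = 3.25 > 0, so the root lies in [-1, -0.5]
g(-0.75) = 1.65625 > 0, so the root lies in [-1, -0.75]
g(-0.875) = 0.472656 > 0, so the root lies in [-1, -0.875]
g(-0.9375) = -0.2261 < 0, so the root lies in [-0.9375, -0.875]

+++-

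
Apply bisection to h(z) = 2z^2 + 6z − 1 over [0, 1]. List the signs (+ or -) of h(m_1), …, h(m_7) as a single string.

z = 0.5 gives h = 2.5, positive; keep [0, 0.5]
z = 0.25 gives h = 0.625, positive; keep [0, 0.25]
z = 0.125 gives h = -0.21875, negative; keep [0.125, 0.25]
z = 0.1875 gives h = 0.1953, positive; keep [0.125, 0.1875]
z = 0.15625 gives h = -0.0137, negative; keep [0.15625, 0.1875]
z = 0.171875 gives h = 0.0903, positive; keep [0.15625, 0.171875]
z = 0.1640625 gives h = 0.0382, positive; keep [0.15625, 0.1640625]

++-+-++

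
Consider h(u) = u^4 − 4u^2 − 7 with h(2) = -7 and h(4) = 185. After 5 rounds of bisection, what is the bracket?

[2.25, 2.3125]

u = 3 gives h = 38, positive; keep [2, 3]
u = 2.5 gives h = 7.0625, positive; keep [2, 2.5]
u = 2.25 gives h = -1.621094, negative; keep [2.25, 2.5]
u = 2.375 gives h = 2.2542, positive; keep [2.25, 2.375]
u = 2.3125 gives h = 0.2068, positive; keep [2.25, 2.3125]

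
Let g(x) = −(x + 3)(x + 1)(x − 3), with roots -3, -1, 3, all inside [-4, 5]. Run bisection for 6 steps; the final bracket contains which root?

3

midpoint 0.5: g = 13.125 > 0 → [0.5, 5]
midpoint 2.75: g = 5.390625 > 0 → [2.75, 5]
midpoint 3.875: g = -29.326172 < 0 → [2.75, 3.875]
midpoint 3.3125: g = -8.5071 < 0 → [2.75, 3.3125]
midpoint 3.03125: g = -0.7598 < 0 → [2.75, 3.03125]
midpoint 2.890625: g = 2.5067 > 0 → [2.890625, 3.03125]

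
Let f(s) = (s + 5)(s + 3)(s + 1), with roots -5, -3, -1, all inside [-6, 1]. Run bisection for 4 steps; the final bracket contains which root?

-1

midpoint -2.5: f = -1.875 < 0 → [-2.5, 1]
midpoint -0.75: f = 2.390625 > 0 → [-2.5, -0.75]
midpoint -1.625: f = -2.900391 < 0 → [-1.625, -0.75]
midpoint -1.1875: f = -1.2957 < 0 → [-1.1875, -0.75]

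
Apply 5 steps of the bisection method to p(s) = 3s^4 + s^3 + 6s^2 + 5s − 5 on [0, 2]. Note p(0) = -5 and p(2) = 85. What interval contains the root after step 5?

p(1) = 10 > 0, so the root lies in [0, 1]
p(0.5) = -0.6875 < 0, so the root lies in [0.5, 1]
p(0.75) = 3.496094 > 0, so the root lies in [0.5, 0.75]
p(0.625) = 1.1707 > 0, so the root lies in [0.5, 0.625]
p(0.5625) = 0.1893 > 0, so the root lies in [0.5, 0.5625]

[0.5, 0.5625]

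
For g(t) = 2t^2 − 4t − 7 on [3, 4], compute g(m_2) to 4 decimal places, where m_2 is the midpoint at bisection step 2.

1.1250

m = 3.5, g(m) = 3.5 (+); new bracket [3, 3.5]
m = 3.25, g(m) = 1.125 (+); new bracket [3, 3.25]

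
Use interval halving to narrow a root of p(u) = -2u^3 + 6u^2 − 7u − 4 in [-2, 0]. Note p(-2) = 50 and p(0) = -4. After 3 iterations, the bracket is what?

m = -1, p(m) = 11 (+); new bracket [-1, 0]
m = -0.5, p(m) = 1.25 (+); new bracket [-0.5, 0]
m = -0.25, p(m) = -1.84375 (−); new bracket [-0.5, -0.25]

[-0.5, -0.25]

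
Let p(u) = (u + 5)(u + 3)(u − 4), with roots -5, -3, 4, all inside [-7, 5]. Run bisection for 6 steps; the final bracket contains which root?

m = -1, p(m) = -40 (−); new bracket [-1, 5]
m = 2, p(m) = -70 (−); new bracket [2, 5]
m = 3.5, p(m) = -27.625 (−); new bracket [3.5, 5]
m = 4.25, p(m) = 16.7656 (+); new bracket [3.5, 4.25]
m = 3.875, p(m) = -7.627 (−); new bracket [3.875, 4.25]
m = 4.0625, p(m) = 4.0002 (+); new bracket [3.875, 4.0625]

4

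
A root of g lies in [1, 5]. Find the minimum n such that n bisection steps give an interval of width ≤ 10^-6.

22

Width after n steps is 4/2^n. Need 2^n ≥ 4/10^-6 = 4000000.
2^21 = 2097152 < 4000000 ≤ 2^22 = 4194304, so n = 22.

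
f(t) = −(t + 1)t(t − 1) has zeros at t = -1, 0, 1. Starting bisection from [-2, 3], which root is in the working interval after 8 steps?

1

f(0.5) = 0.375 > 0, so the root lies in [0.5, 3]
f(1.75) = -3.609375 < 0, so the root lies in [0.5, 1.75]
f(1.125) = -0.298828 < 0, so the root lies in [0.5, 1.125]
f(0.8125) = 0.2761 > 0, so the root lies in [0.8125, 1.125]
f(0.96875) = 0.0596 > 0, so the root lies in [0.96875, 1.125]
f(1.046875) = -0.1004 < 0, so the root lies in [0.96875, 1.046875]
f(1.0078125) = -0.0158 < 0, so the root lies in [0.96875, 1.0078125]
f(0.98828125) = 0.023 > 0, so the root lies in [0.98828125, 1.0078125]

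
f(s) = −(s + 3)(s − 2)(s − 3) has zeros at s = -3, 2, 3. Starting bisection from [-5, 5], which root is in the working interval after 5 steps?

m = 0, f(m) = -18 (−); new bracket [-5, 0]
m = -2.5, f(m) = -12.375 (−); new bracket [-5, -2.5]
m = -3.75, f(m) = 29.109375 (+); new bracket [-3.75, -2.5]
m = -3.125, f(m) = 3.9238 (+); new bracket [-3.125, -2.5]
m = -2.8125, f(m) = -5.2449 (−); new bracket [-3.125, -2.8125]

-3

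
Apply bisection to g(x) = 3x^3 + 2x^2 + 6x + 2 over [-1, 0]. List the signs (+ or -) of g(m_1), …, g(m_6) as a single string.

x = -0.5 gives g = -0.875, negative; keep [-0.5, 0]
x = -0.25 gives g = 0.578125, positive; keep [-0.5, -0.25]
x = -0.375 gives g = -0.126953, negative; keep [-0.375, -0.25]
x = -0.3125 gives g = 0.2288, positive; keep [-0.375, -0.3125]
x = -0.34375 gives g = 0.052, positive; keep [-0.375, -0.34375]
x = -0.359375 gives g = -0.0372, negative; keep [-0.359375, -0.34375]

-+-++-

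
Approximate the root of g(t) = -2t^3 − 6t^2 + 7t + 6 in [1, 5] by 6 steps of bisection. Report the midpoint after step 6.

1.3125

m = 3, g(m) = -81 (−); new bracket [1, 3]
m = 2, g(m) = -20 (−); new bracket [1, 2]
m = 1.5, g(m) = -3.75 (−); new bracket [1, 1.5]
m = 1.25, g(m) = 1.4688 (+); new bracket [1.25, 1.5]
m = 1.375, g(m) = -0.918 (−); new bracket [1.25, 1.375]
m = 1.3125, g(m) = 0.3296 (+); new bracket [1.3125, 1.375]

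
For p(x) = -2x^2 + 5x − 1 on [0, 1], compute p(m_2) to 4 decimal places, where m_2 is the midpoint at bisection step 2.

midpoint 0.5: p = 1 > 0 → [0, 0.5]
midpoint 0.25: p = 0.125 > 0 → [0, 0.25]

0.1250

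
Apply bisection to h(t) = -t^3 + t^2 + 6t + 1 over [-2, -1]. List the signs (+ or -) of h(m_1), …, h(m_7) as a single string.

t = -1.5 gives h = -2.375, negative; keep [-2, -1.5]
t = -1.75 gives h = -1.078125, negative; keep [-2, -1.75]
t = -1.875 gives h = -0.142578, negative; keep [-2, -1.875]
t = -1.9375 gives h = 0.4021, positive; keep [-1.9375, -1.875]
t = -1.90625 gives h = 0.1232, positive; keep [-1.90625, -1.875]
t = -1.890625 gives h = -0.0113, negative; keep [-1.90625, -1.890625]
t = -1.8984375 gives h = 0.0555, positive; keep [-1.8984375, -1.890625]

---++-+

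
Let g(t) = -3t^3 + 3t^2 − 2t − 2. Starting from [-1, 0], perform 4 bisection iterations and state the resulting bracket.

m = -0.5, g(m) = 0.125 (+); new bracket [-0.5, 0]
m = -0.25, g(m) = -1.265625 (−); new bracket [-0.5, -0.25]
m = -0.375, g(m) = -0.669922 (−); new bracket [-0.5, -0.375]
m = -0.4375, g(m) = -0.2996 (−); new bracket [-0.5, -0.4375]

[-0.5, -0.4375]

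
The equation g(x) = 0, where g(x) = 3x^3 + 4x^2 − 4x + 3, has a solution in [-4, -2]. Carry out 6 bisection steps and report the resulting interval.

x = -3 gives g = -30, negative; keep [-3, -2]
x = -2.5 gives g = -8.875, negative; keep [-2.5, -2]
x = -2.25 gives g = -1.921875, negative; keep [-2.25, -2]
x = -2.125 gives g = 0.7754, positive; keep [-2.25, -2.125]
x = -2.1875 gives g = -0.512, negative; keep [-2.1875, -2.125]
x = -2.15625 gives g = 0.1468, positive; keep [-2.1875, -2.15625]

[-2.1875, -2.15625]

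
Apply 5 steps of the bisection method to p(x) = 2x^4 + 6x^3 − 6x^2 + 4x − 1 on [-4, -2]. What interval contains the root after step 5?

x = -3 gives p = -67, negative; keep [-4, -3]
x = -3.5 gives p = -45.625, negative; keep [-4, -3.5]
x = -3.75 gives p = -21.273438, negative; keep [-4, -3.75]
x = -3.875 gives p = -4.769, negative; keep [-4, -3.875]
x = -3.9375 gives p = 4.689, positive; keep [-3.9375, -3.875]

[-3.9375, -3.875]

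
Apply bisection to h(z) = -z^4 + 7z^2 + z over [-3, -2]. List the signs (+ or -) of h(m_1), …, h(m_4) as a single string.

+--+

z = -2.5 gives h = 2.1875, positive; keep [-3, -2.5]
z = -2.75 gives h = -7.003906, negative; keep [-2.75, -2.5]
z = -2.625 gives h = -1.871338, negative; keep [-2.625, -2.5]
z = -2.5625 gives h = 0.2847, positive; keep [-2.625, -2.5625]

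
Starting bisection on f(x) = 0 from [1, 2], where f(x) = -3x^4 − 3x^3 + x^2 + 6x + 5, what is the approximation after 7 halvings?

x = 1.5 gives f = -9.0625, negative; keep [1, 1.5]
x = 1.25 gives f = 0.878906, positive; keep [1.25, 1.5]
x = 1.375 gives f = -3.381592, negative; keep [1.25, 1.375]
x = 1.3125 gives f = -1.0879, negative; keep [1.25, 1.3125]
x = 1.28125 gives f = -0.0654, negative; keep [1.25, 1.28125]
x = 1.265625 gives f = 0.4163, positive; keep [1.265625, 1.28125]
x = 1.2734375 gives f = 0.1779, positive; keep [1.2734375, 1.28125]

1.2734375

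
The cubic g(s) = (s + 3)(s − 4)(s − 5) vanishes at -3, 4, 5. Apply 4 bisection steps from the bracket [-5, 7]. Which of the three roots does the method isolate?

-3

g(1) = 48 > 0, so the root lies in [-5, 1]
g(-2) = 42 > 0, so the root lies in [-5, -2]
g(-3.5) = -31.875 < 0, so the root lies in [-3.5, -2]
g(-2.75) = 13.0781 > 0, so the root lies in [-3.5, -2.75]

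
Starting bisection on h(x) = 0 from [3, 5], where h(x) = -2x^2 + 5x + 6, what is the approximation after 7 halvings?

h(4) = -6 < 0, so the root lies in [3, 4]
h(3.5) = -1 < 0, so the root lies in [3, 3.5]
h(3.25) = 1.125 > 0, so the root lies in [3.25, 3.5]
h(3.375) = 0.0938 > 0, so the root lies in [3.375, 3.5]
h(3.4375) = -0.4453 < 0, so the root lies in [3.375, 3.4375]
h(3.40625) = -0.1738 < 0, so the root lies in [3.375, 3.40625]
h(3.390625) = -0.0396 < 0, so the root lies in [3.375, 3.390625]

3.390625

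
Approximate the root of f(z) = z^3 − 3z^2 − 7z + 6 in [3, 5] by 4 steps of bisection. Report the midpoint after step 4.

4.375

f(4) = -6 < 0, so the root lies in [4, 5]
f(4.5) = 4.875 > 0, so the root lies in [4, 4.5]
f(4.25) = -1.171875 < 0, so the root lies in [4.25, 4.5]
f(4.375) = 1.6934 > 0, so the root lies in [4.25, 4.375]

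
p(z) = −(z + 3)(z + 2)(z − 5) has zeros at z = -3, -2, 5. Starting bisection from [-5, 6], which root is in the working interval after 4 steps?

z = 0.5 gives p = 39.375, positive; keep [0.5, 6]
z = 3.25 gives p = 57.421875, positive; keep [3.25, 6]
z = 4.625 gives p = 18.943359, positive; keep [4.625, 6]
z = 5.3125 gives p = -18.9954, negative; keep [4.625, 5.3125]

5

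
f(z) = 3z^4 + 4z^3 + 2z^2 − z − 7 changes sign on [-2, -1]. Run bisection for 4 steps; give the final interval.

z = -1.5 gives f = 0.6875, positive; keep [-1.5, -1]
z = -1.25 gives f = -3.113281, negative; keep [-1.5, -1.25]
z = -1.375 gives f = -1.518799, negative; keep [-1.5, -1.375]
z = -1.4375 gives f = -0.5014, negative; keep [-1.5, -1.4375]

[-1.5, -1.4375]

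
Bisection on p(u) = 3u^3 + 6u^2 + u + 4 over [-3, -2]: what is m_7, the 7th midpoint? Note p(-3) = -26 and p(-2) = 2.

midpoint -2.5: p = -7.875 < 0 → [-2.5, -2]
midpoint -2.25: p = -2.046875 < 0 → [-2.25, -2]
midpoint -2.125: p = 0.181641 > 0 → [-2.25, -2.125]
midpoint -2.1875: p = -0.8792 < 0 → [-2.1875, -2.125]
midpoint -2.15625: p = -0.3357 < 0 → [-2.15625, -2.125]
midpoint -2.140625: p = -0.0738 < 0 → [-2.140625, -2.125]
midpoint -2.1328125: p = 0.0547 > 0 → [-2.140625, -2.1328125]

-2.1328125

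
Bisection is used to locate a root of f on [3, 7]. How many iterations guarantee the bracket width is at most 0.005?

10

Width after n steps is 4/2^n. Need 2^n ≥ 4/0.005 = 800.
2^9 = 512 < 800 ≤ 2^10 = 1024, so n = 10.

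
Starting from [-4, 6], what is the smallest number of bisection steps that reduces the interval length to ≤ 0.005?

11

Width after n steps is 10/2^n. Need 2^n ≥ 10/0.005 = 2000.
2^10 = 1024 < 2000 ≤ 2^11 = 2048, so n = 11.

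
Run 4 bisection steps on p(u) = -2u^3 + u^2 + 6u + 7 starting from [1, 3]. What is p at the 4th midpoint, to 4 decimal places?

u = 2 gives p = 7, positive; keep [2, 3]
u = 2.5 gives p = -3, negative; keep [2, 2.5]
u = 2.25 gives p = 2.78125, positive; keep [2.25, 2.5]
u = 2.375 gives p = 0.0977, positive; keep [2.375, 2.5]

0.0977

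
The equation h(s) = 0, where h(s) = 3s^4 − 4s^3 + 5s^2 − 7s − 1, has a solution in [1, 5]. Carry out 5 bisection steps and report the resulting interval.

m = 3, h(m) = 158 (+); new bracket [1, 3]
m = 2, h(m) = 21 (+); new bracket [1, 2]
m = 1.5, h(m) = 1.4375 (+); new bracket [1, 1.5]
m = 1.25, h(m) = -2.4258 (−); new bracket [1.25, 1.5]
m = 1.375, h(m) = -0.8469 (−); new bracket [1.375, 1.5]

[1.375, 1.5]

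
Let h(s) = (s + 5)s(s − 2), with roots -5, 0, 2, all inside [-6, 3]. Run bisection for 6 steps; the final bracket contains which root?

midpoint -1.5: h = 18.375 > 0 → [-6, -1.5]
midpoint -3.75: h = 26.953125 > 0 → [-6, -3.75]
midpoint -4.875: h = 4.189453 > 0 → [-6, -4.875]
midpoint -5.4375: h = -17.6931 < 0 → [-5.4375, -4.875]
midpoint -5.15625: h = -5.7655 < 0 → [-5.15625, -4.875]
midpoint -5.015625: h = -0.5498 < 0 → [-5.015625, -4.875]

-5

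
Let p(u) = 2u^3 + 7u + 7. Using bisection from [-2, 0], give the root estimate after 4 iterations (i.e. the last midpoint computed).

-0.875

u = -1 gives p = -2, negative; keep [-1, 0]
u = -0.5 gives p = 3.25, positive; keep [-1, -0.5]
u = -0.75 gives p = 0.90625, positive; keep [-1, -0.75]
u = -0.875 gives p = -0.4648, negative; keep [-0.875, -0.75]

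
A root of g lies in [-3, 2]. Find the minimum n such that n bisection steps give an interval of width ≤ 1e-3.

Width after n steps is 5/2^n. Need 2^n ≥ 5/1e-3 = 5000.
2^12 = 4096 < 5000 ≤ 2^13 = 8192, so n = 13.

13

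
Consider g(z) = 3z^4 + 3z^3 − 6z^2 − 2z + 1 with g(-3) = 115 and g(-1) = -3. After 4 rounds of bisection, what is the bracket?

g(-2) = 5 > 0, so the root lies in [-2, -1]
g(-1.5) = -4.4375 < 0, so the root lies in [-2, -1.5]
g(-1.75) = -1.816406 < 0, so the root lies in [-2, -1.75]
g(-1.875) = 0.9597 > 0, so the root lies in [-1.875, -1.75]

[-1.875, -1.75]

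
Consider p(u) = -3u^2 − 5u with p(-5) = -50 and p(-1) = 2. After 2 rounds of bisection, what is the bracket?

[-2, -1]

m = -3, p(m) = -12 (−); new bracket [-3, -1]
m = -2, p(m) = -2 (−); new bracket [-2, -1]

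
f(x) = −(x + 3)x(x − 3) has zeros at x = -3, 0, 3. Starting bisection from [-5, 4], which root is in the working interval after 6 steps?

x = -0.5 gives f = -4.375, negative; keep [-5, -0.5]
x = -2.75 gives f = -3.953125, negative; keep [-5, -2.75]
x = -3.875 gives f = 23.310547, positive; keep [-3.875, -2.75]
x = -3.3125 gives f = 6.5344, positive; keep [-3.3125, -2.75]
x = -3.03125 gives f = 0.5713, positive; keep [-3.03125, -2.75]
x = -2.890625 gives f = -1.8624, negative; keep [-3.03125, -2.890625]

-3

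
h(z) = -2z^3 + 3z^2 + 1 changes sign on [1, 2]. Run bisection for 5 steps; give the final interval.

midpoint 1.5: h = 1 > 0 → [1.5, 2]
midpoint 1.75: h = -0.53125 < 0 → [1.5, 1.75]
midpoint 1.625: h = 0.339844 > 0 → [1.625, 1.75]
midpoint 1.6875: h = -0.0679 < 0 → [1.625, 1.6875]
midpoint 1.65625: h = 0.1428 > 0 → [1.65625, 1.6875]

[1.65625, 1.6875]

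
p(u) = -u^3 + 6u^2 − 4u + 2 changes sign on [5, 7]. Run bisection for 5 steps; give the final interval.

p(6) = -22 < 0, so the root lies in [5, 6]
p(5.5) = -4.875 < 0, so the root lies in [5, 5.5]
p(5.25) = 1.671875 > 0, so the root lies in [5.25, 5.5]
p(5.375) = -1.4434 < 0, so the root lies in [5.25, 5.375]
p(5.3125) = 0.1531 > 0, so the root lies in [5.3125, 5.375]

[5.3125, 5.375]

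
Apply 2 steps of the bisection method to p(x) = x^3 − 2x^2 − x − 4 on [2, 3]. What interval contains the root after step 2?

m = 2.5, p(m) = -3.375 (−); new bracket [2.5, 3]
m = 2.75, p(m) = -1.078125 (−); new bracket [2.75, 3]

[2.75, 3]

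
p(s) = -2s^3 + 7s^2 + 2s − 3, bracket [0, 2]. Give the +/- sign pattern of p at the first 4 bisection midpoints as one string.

+-++

m = 1, p(m) = 4 (+); new bracket [0, 1]
m = 0.5, p(m) = -0.5 (−); new bracket [0.5, 1]
m = 0.75, p(m) = 1.59375 (+); new bracket [0.5, 0.75]
m = 0.625, p(m) = 0.4961 (+); new bracket [0.5, 0.625]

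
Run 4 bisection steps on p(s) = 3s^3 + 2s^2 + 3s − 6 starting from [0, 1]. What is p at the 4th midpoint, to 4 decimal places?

-0.6331

midpoint 0.5: p = -3.625 < 0 → [0.5, 1]
midpoint 0.75: p = -1.359375 < 0 → [0.75, 1]
midpoint 0.875: p = 0.166016 > 0 → [0.75, 0.875]
midpoint 0.8125: p = -0.6331 < 0 → [0.8125, 0.875]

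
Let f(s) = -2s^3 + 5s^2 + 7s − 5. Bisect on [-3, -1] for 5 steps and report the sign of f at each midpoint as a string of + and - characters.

s = -2 gives f = 17, positive; keep [-2, -1]
s = -1.5 gives f = 2.5, positive; keep [-1.5, -1]
s = -1.25 gives f = -2.03125, negative; keep [-1.5, -1.25]
s = -1.375 gives f = 0.0273, positive; keep [-1.375, -1.25]
s = -1.3125 gives f = -1.0522, negative; keep [-1.375, -1.3125]

++-+-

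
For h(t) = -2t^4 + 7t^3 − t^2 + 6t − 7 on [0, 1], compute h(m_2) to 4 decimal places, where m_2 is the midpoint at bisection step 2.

t = 0.5 gives h = -3.5, negative; keep [0.5, 1]
t = 0.75 gives h = -0.742188, negative; keep [0.75, 1]

-0.7422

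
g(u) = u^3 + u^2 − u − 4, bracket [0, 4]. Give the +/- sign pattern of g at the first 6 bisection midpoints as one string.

+-+---

midpoint 2: g = 6 > 0 → [0, 2]
midpoint 1: g = -3 < 0 → [1, 2]
midpoint 1.5: g = 0.125 > 0 → [1, 1.5]
midpoint 1.25: g = -1.7344 < 0 → [1.25, 1.5]
midpoint 1.375: g = -0.8848 < 0 → [1.375, 1.5]
midpoint 1.4375: g = -0.4006 < 0 → [1.4375, 1.5]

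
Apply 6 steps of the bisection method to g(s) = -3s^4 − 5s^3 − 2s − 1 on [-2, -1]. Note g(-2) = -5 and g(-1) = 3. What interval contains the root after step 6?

[-1.828125, -1.8125]

midpoint -1.5: g = 3.6875 > 0 → [-2, -1.5]
midpoint -1.75: g = 1.160156 > 0 → [-2, -1.75]
midpoint -1.875: g = -1.369873 < 0 → [-1.875, -1.75]
midpoint -1.8125: g = 0.02 > 0 → [-1.875, -1.8125]
midpoint -1.84375: g = -0.6422 < 0 → [-1.84375, -1.8125]
midpoint -1.828125: g = -0.3031 < 0 → [-1.828125, -1.8125]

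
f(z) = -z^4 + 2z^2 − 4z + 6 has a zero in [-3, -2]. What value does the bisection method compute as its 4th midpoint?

m = -2.5, f(m) = -10.5625 (−); new bracket [-2.5, -2]
m = -2.25, f(m) = -0.503906 (−); new bracket [-2.25, -2]
m = -2.125, f(m) = 3.140381 (+); new bracket [-2.25, -2.125]
m = -2.1875, f(m) = 1.4226 (+); new bracket [-2.25, -2.1875]

-2.1875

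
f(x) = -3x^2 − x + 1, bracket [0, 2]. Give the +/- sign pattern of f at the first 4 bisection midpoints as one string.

m = 1, f(m) = -3 (−); new bracket [0, 1]
m = 0.5, f(m) = -0.25 (−); new bracket [0, 0.5]
m = 0.25, f(m) = 0.5625 (+); new bracket [0.25, 0.5]
m = 0.375, f(m) = 0.2031 (+); new bracket [0.375, 0.5]

--++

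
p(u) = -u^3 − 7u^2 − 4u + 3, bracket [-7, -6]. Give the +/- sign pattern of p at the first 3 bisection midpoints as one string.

+-+

midpoint -6.5: p = 7.875 > 0 → [-6.5, -6]
midpoint -6.25: p = -1.296875 < 0 → [-6.5, -6.25]
midpoint -6.375: p = 3.099609 > 0 → [-6.375, -6.25]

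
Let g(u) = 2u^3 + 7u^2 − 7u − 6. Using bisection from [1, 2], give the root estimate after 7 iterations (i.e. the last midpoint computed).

1.2421875

u = 1.5 gives g = 6, positive; keep [1, 1.5]
u = 1.25 gives g = 0.09375, positive; keep [1, 1.25]
u = 1.125 gives g = -2.167969, negative; keep [1.125, 1.25]
u = 1.1875 gives g = -1.0923, negative; keep [1.1875, 1.25]
u = 1.21875 gives g = -0.5132, negative; keep [1.21875, 1.25]
u = 1.234375 gives g = -0.2133, negative; keep [1.234375, 1.25]
u = 1.2421875 gives g = -0.0606, negative; keep [1.2421875, 1.25]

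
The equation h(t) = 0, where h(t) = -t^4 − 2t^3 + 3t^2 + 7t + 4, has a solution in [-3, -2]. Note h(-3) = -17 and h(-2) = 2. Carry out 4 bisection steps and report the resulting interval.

[-2.3125, -2.25]

midpoint -2.5: h = -2.5625 < 0 → [-2.5, -2]
midpoint -2.25: h = 0.589844 > 0 → [-2.5, -2.25]
midpoint -2.375: h = -0.726807 < 0 → [-2.375, -2.25]
midpoint -2.3125: h = -0.009 < 0 → [-2.3125, -2.25]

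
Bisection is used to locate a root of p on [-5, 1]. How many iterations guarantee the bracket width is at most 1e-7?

26

Width after n steps is 6/2^n. Need 2^n ≥ 6/1e-7 = 60000000.
2^25 = 33554432 < 60000000 ≤ 2^26 = 67108864, so n = 26.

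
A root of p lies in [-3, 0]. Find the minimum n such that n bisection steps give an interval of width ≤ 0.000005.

Width after n steps is 3/2^n. Need 2^n ≥ 3/0.000005 = 600000.
2^19 = 524288 < 600000 ≤ 2^20 = 1048576, so n = 20.

20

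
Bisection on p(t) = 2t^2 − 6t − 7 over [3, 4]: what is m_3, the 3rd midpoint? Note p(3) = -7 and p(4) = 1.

p(3.5) = -3.5 < 0, so the root lies in [3.5, 4]
p(3.75) = -1.375 < 0, so the root lies in [3.75, 4]
p(3.875) = -0.21875 < 0, so the root lies in [3.875, 4]

3.875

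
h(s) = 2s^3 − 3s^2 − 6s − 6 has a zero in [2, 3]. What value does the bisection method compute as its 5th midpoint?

2.90625

s = 2.5 gives h = -8.5, negative; keep [2.5, 3]
s = 2.75 gives h = -3.59375, negative; keep [2.75, 3]
s = 2.875 gives h = -0.519531, negative; keep [2.875, 3]
s = 2.9375 gives h = 1.1831, positive; keep [2.875, 2.9375]
s = 2.90625 gives h = 0.3177, positive; keep [2.875, 2.90625]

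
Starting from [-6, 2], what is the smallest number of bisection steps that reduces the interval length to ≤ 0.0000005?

Width after n steps is 8/2^n. Need 2^n ≥ 8/0.0000005 = 16000000.
2^23 = 8388608 < 16000000 ≤ 2^24 = 16777216, so n = 24.

24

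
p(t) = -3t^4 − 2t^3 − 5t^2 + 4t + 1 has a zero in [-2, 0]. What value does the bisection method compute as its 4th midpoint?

t = -1 gives p = -9, negative; keep [-1, 0]
t = -0.5 gives p = -2.1875, negative; keep [-0.5, 0]
t = -0.25 gives p = -0.292969, negative; keep [-0.25, 0]
t = -0.125 gives p = 0.425, positive; keep [-0.25, -0.125]

-0.125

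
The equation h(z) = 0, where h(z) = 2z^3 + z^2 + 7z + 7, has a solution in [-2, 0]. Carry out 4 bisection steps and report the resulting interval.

[-1, -0.875]

m = -1, h(m) = -1 (−); new bracket [-1, 0]
m = -0.5, h(m) = 3.5 (+); new bracket [-1, -0.5]
m = -0.75, h(m) = 1.46875 (+); new bracket [-1, -0.75]
m = -0.875, h(m) = 0.3008 (+); new bracket [-1, -0.875]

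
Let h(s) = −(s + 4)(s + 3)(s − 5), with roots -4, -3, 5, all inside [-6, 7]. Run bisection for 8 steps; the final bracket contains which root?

5

h(0.5) = 70.875 > 0, so the root lies in [0.5, 7]
h(3.75) = 65.390625 > 0, so the root lies in [3.75, 7]
h(5.375) = -29.443359 < 0, so the root lies in [3.75, 5.375]
h(4.5625) = 28.3298 > 0, so the root lies in [4.5625, 5.375]
h(4.96875) = 2.2334 > 0, so the root lies in [4.96875, 5.375]
h(5.171875) = -12.8823 < 0, so the root lies in [4.96875, 5.171875]
h(5.0703125) = -5.1469 < 0, so the root lies in [4.96875, 5.0703125]
h(5.01953125) = -1.4127 < 0, so the root lies in [4.96875, 5.01953125]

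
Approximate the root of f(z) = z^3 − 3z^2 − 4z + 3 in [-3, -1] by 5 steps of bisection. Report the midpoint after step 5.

-1.4375

f(-2) = -9 < 0, so the root lies in [-2, -1]
f(-1.5) = -1.125 < 0, so the root lies in [-1.5, -1]
f(-1.25) = 1.359375 > 0, so the root lies in [-1.5, -1.25]
f(-1.375) = 0.2285 > 0, so the root lies in [-1.5, -1.375]
f(-1.4375) = -0.4197 < 0, so the root lies in [-1.4375, -1.375]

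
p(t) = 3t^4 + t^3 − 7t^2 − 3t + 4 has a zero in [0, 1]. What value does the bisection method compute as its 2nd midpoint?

t = 0.5 gives p = 1.0625, positive; keep [0.5, 1]
t = 0.75 gives p = -0.816406, negative; keep [0.5, 0.75]

0.75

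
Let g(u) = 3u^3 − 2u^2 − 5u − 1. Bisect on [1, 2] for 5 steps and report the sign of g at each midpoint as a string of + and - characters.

g(1.5) = -2.875 < 0, so the root lies in [1.5, 2]
g(1.75) = 0.203125 > 0, so the root lies in [1.5, 1.75]
g(1.625) = -1.533203 < 0, so the root lies in [1.625, 1.75]
g(1.6875) = -0.7166 < 0, so the root lies in [1.6875, 1.75]
g(1.71875) = -0.2699 < 0, so the root lies in [1.71875, 1.75]

-+---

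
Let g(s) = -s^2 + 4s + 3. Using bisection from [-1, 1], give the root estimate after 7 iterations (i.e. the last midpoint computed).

s = 0 gives g = 3, positive; keep [-1, 0]
s = -0.5 gives g = 0.75, positive; keep [-1, -0.5]
s = -0.75 gives g = -0.5625, negative; keep [-0.75, -0.5]
s = -0.625 gives g = 0.1094, positive; keep [-0.75, -0.625]
s = -0.6875 gives g = -0.2227, negative; keep [-0.6875, -0.625]
s = -0.65625 gives g = -0.0557, negative; keep [-0.65625, -0.625]
s = -0.640625 gives g = 0.0271, positive; keep [-0.65625, -0.640625]

-0.640625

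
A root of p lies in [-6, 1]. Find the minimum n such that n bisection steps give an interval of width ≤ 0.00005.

18

Width after n steps is 7/2^n. Need 2^n ≥ 7/0.00005 = 140000.
2^17 = 131072 < 140000 ≤ 2^18 = 262144, so n = 18.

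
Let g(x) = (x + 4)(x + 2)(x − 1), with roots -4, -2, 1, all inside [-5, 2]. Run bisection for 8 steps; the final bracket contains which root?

m = -1.5, g(m) = -3.125 (−); new bracket [-1.5, 2]
m = 0.25, g(m) = -7.171875 (−); new bracket [0.25, 2]
m = 1.125, g(m) = 2.001953 (+); new bracket [0.25, 1.125]
m = 0.6875, g(m) = -3.9368 (−); new bracket [0.6875, 1.125]
m = 0.90625, g(m) = -1.3368 (−); new bracket [0.90625, 1.125]
m = 1.015625, g(m) = 0.2363 (+); new bracket [0.90625, 1.015625]
m = 0.9609375, g(m) = -0.5738 (−); new bracket [0.9609375, 1.015625]
m = 0.98828125, g(m) = -0.1747 (−); new bracket [0.98828125, 1.015625]

1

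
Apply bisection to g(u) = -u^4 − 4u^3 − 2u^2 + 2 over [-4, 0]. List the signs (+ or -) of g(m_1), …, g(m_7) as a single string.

++-++++

midpoint -2: g = 10 > 0 → [-4, -2]
midpoint -3: g = 11 > 0 → [-4, -3]
midpoint -3.5: g = -1.0625 < 0 → [-3.5, -3]
midpoint -3.25: g = 6.6211 > 0 → [-3.5, -3.25]
midpoint -3.375: g = 3.2458 > 0 → [-3.5, -3.375]
midpoint -3.4375: g = 1.2153 > 0 → [-3.5, -3.4375]
midpoint -3.46875: g = 0.1082 > 0 → [-3.5, -3.46875]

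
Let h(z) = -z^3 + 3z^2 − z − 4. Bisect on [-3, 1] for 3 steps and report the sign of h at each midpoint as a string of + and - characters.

midpoint -1: h = 1 > 0 → [-1, 1]
midpoint 0: h = -4 < 0 → [-1, 0]
midpoint -0.5: h = -2.625 < 0 → [-1, -0.5]

+--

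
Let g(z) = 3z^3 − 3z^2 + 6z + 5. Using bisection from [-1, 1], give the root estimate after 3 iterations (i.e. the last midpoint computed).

g(0) = 5 > 0, so the root lies in [-1, 0]
g(-0.5) = 0.875 > 0, so the root lies in [-1, -0.5]
g(-0.75) = -2.453125 < 0, so the root lies in [-0.75, -0.5]

-0.75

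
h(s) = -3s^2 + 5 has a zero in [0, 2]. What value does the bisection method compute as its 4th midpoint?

m = 1, h(m) = 2 (+); new bracket [1, 2]
m = 1.5, h(m) = -1.75 (−); new bracket [1, 1.5]
m = 1.25, h(m) = 0.3125 (+); new bracket [1.25, 1.5]
m = 1.375, h(m) = -0.6719 (−); new bracket [1.25, 1.375]

1.375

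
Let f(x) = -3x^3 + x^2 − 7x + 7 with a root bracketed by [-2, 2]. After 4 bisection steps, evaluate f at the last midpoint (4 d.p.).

x = 0 gives f = 7, positive; keep [0, 2]
x = 1 gives f = -2, negative; keep [0, 1]
x = 0.5 gives f = 3.375, positive; keep [0.5, 1]
x = 0.75 gives f = 1.0469, positive; keep [0.75, 1]

1.0469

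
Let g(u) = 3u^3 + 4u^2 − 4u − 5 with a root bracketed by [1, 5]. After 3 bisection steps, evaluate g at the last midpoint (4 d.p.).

u = 3 gives g = 100, positive; keep [1, 3]
u = 2 gives g = 27, positive; keep [1, 2]
u = 1.5 gives g = 8.125, positive; keep [1, 1.5]

8.1250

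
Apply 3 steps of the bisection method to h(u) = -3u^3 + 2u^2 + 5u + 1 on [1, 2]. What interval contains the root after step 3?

midpoint 1.5: h = 2.875 > 0 → [1.5, 2]
midpoint 1.75: h = -0.203125 < 0 → [1.5, 1.75]
midpoint 1.625: h = 1.533203 > 0 → [1.625, 1.75]

[1.625, 1.75]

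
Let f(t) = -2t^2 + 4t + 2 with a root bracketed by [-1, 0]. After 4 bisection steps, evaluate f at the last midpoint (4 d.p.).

m = -0.5, f(m) = -0.5 (−); new bracket [-0.5, 0]
m = -0.25, f(m) = 0.875 (+); new bracket [-0.5, -0.25]
m = -0.375, f(m) = 0.21875 (+); new bracket [-0.5, -0.375]
m = -0.4375, f(m) = -0.1328 (−); new bracket [-0.4375, -0.375]

-0.1328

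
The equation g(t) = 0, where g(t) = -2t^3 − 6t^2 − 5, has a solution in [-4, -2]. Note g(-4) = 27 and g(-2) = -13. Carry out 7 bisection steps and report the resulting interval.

t = -3 gives g = -5, negative; keep [-4, -3]
t = -3.5 gives g = 7.25, positive; keep [-3.5, -3]
t = -3.25 gives g = 0.28125, positive; keep [-3.25, -3]
t = -3.125 gives g = -2.5586, negative; keep [-3.25, -3.125]
t = -3.1875 gives g = -1.1899, negative; keep [-3.25, -3.1875]
t = -3.21875 gives g = -0.4673, negative; keep [-3.25, -3.21875]
t = -3.234375 gives g = -0.0963, negative; keep [-3.25, -3.234375]

[-3.25, -3.234375]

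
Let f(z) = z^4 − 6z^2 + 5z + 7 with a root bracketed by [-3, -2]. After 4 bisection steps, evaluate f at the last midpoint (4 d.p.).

m = -2.5, f(m) = -3.9375 (−); new bracket [-3, -2.5]
m = -2.75, f(m) = 5.066406 (+); new bracket [-2.75, -2.5]
m = -2.625, f(m) = 0.011963 (+); new bracket [-2.625, -2.5]
m = -2.5625, f(m) = -2.0932 (−); new bracket [-2.625, -2.5625]

-2.0932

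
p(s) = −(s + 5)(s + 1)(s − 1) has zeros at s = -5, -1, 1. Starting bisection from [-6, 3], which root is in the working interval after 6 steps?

-5

midpoint -1.5: p = -4.375 < 0 → [-6, -1.5]
midpoint -3.75: p = -16.328125 < 0 → [-6, -3.75]
midpoint -4.875: p = -2.845703 < 0 → [-6, -4.875]
midpoint -5.4375: p = 12.4978 > 0 → [-5.4375, -4.875]
midpoint -5.15625: p = 3.998 > 0 → [-5.15625, -4.875]
midpoint -5.015625: p = 0.3774 > 0 → [-5.015625, -4.875]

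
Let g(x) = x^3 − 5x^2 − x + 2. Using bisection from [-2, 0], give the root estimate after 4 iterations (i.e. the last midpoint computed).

g(-1) = -3 < 0, so the root lies in [-1, 0]
g(-0.5) = 1.125 > 0, so the root lies in [-1, -0.5]
g(-0.75) = -0.484375 < 0, so the root lies in [-0.75, -0.5]
g(-0.625) = 0.4277 > 0, so the root lies in [-0.75, -0.625]

-0.625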